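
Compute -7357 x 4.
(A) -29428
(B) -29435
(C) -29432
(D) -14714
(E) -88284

-7357 * 4 = -29428
A) -29428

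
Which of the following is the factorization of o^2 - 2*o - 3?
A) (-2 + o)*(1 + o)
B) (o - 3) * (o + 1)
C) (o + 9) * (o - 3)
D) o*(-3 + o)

We need to factor o^2 - 2*o - 3.
The factored form is (o - 3) * (o + 1).
B) (o - 3) * (o + 1)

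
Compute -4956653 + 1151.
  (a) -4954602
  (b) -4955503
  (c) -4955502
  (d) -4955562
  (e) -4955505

-4956653 + 1151 = -4955502
c) -4955502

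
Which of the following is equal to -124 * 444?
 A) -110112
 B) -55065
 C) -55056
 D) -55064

-124 * 444 = -55056
C) -55056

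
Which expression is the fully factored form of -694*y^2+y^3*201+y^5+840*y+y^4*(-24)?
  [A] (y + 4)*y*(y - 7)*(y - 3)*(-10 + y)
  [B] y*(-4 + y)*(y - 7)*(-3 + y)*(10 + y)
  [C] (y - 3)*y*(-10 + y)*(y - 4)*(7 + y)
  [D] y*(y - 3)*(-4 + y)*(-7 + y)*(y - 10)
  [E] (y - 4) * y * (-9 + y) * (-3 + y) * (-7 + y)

We need to factor -694*y^2+y^3*201+y^5+840*y+y^4*(-24).
The factored form is y*(y - 3)*(-4 + y)*(-7 + y)*(y - 10).
D) y*(y - 3)*(-4 + y)*(-7 + y)*(y - 10)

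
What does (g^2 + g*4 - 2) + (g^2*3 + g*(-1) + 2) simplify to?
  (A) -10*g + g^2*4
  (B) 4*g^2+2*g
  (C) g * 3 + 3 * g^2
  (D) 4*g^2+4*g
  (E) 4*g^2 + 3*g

Adding the polynomials and combining like terms:
(g^2 + g*4 - 2) + (g^2*3 + g*(-1) + 2)
= 4*g^2 + 3*g
E) 4*g^2 + 3*g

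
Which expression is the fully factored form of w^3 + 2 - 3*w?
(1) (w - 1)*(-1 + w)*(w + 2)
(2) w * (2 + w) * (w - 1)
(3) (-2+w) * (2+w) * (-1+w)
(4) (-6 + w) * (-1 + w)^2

We need to factor w^3 + 2 - 3*w.
The factored form is (w - 1)*(-1 + w)*(w + 2).
1) (w - 1)*(-1 + w)*(w + 2)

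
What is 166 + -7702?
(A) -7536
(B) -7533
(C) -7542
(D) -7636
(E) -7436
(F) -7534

166 + -7702 = -7536
A) -7536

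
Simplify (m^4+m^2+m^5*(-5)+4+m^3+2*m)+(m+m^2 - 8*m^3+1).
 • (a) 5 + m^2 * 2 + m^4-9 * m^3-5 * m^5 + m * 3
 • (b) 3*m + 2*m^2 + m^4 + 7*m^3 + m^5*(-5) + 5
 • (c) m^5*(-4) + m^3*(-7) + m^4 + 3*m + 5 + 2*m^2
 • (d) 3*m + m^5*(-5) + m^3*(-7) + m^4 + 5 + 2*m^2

Adding the polynomials and combining like terms:
(m^4 + m^2 + m^5*(-5) + 4 + m^3 + 2*m) + (m + m^2 - 8*m^3 + 1)
= 3*m + m^5*(-5) + m^3*(-7) + m^4 + 5 + 2*m^2
d) 3*m + m^5*(-5) + m^3*(-7) + m^4 + 5 + 2*m^2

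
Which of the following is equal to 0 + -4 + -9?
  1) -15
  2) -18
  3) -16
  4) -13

First: 0 + -4 = -4
Then: -4 + -9 = -13
4) -13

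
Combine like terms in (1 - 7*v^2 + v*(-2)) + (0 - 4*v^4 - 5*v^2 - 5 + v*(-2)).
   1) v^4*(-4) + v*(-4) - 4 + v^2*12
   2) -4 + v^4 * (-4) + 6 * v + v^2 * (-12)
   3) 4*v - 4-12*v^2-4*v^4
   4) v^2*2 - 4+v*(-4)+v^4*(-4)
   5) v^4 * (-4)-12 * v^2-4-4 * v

Adding the polynomials and combining like terms:
(1 - 7*v^2 + v*(-2)) + (0 - 4*v^4 - 5*v^2 - 5 + v*(-2))
= v^4 * (-4)-12 * v^2-4-4 * v
5) v^4 * (-4)-12 * v^2-4-4 * v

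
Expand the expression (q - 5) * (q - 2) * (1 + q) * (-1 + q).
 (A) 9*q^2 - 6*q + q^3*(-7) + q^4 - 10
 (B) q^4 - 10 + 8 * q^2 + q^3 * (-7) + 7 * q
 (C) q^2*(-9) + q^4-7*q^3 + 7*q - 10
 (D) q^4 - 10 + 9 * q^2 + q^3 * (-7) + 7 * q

Expanding (q - 5) * (q - 2) * (1 + q) * (-1 + q):
= q^4 - 10 + 9 * q^2 + q^3 * (-7) + 7 * q
D) q^4 - 10 + 9 * q^2 + q^3 * (-7) + 7 * q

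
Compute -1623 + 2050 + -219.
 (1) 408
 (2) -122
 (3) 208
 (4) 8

First: -1623 + 2050 = 427
Then: 427 + -219 = 208
3) 208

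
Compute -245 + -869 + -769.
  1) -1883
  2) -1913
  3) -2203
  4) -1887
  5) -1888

First: -245 + -869 = -1114
Then: -1114 + -769 = -1883
1) -1883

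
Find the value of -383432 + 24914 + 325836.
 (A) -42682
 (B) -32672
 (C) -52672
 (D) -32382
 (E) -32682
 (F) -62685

First: -383432 + 24914 = -358518
Then: -358518 + 325836 = -32682
E) -32682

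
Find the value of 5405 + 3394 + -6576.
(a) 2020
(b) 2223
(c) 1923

First: 5405 + 3394 = 8799
Then: 8799 + -6576 = 2223
b) 2223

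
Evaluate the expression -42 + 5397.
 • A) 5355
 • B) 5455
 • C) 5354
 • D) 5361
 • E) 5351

-42 + 5397 = 5355
A) 5355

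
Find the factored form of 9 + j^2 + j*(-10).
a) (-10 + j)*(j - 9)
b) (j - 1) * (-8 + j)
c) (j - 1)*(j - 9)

We need to factor 9 + j^2 + j*(-10).
The factored form is (j - 1)*(j - 9).
c) (j - 1)*(j - 9)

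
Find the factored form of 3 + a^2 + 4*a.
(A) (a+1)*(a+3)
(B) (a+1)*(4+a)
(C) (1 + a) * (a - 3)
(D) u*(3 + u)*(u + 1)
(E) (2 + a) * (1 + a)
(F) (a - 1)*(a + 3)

We need to factor 3 + a^2 + 4*a.
The factored form is (a+1)*(a+3).
A) (a+1)*(a+3)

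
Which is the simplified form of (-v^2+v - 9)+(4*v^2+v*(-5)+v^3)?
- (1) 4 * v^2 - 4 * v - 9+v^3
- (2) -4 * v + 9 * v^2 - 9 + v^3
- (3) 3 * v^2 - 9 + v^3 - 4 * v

Adding the polynomials and combining like terms:
(-v^2 + v - 9) + (4*v^2 + v*(-5) + v^3)
= 3 * v^2 - 9 + v^3 - 4 * v
3) 3 * v^2 - 9 + v^3 - 4 * v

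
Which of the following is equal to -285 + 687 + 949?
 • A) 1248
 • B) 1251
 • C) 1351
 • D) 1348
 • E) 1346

First: -285 + 687 = 402
Then: 402 + 949 = 1351
C) 1351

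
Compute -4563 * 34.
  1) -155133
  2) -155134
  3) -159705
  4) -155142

-4563 * 34 = -155142
4) -155142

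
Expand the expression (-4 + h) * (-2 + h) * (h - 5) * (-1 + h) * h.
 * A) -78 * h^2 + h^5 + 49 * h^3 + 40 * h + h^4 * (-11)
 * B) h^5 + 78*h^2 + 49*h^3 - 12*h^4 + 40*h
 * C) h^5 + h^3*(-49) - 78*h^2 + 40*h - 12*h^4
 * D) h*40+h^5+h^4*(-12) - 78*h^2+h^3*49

Expanding (-4 + h) * (-2 + h) * (h - 5) * (-1 + h) * h:
= h*40+h^5+h^4*(-12) - 78*h^2+h^3*49
D) h*40+h^5+h^4*(-12) - 78*h^2+h^3*49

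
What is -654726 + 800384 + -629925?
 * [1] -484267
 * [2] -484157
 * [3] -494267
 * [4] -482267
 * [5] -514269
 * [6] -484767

First: -654726 + 800384 = 145658
Then: 145658 + -629925 = -484267
1) -484267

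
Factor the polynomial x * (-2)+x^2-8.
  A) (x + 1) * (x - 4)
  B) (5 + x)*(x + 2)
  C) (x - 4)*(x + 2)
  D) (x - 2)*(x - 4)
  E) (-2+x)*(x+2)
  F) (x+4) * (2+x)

We need to factor x * (-2)+x^2-8.
The factored form is (x - 4)*(x + 2).
C) (x - 4)*(x + 2)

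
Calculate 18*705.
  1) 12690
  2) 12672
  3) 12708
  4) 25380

18 * 705 = 12690
1) 12690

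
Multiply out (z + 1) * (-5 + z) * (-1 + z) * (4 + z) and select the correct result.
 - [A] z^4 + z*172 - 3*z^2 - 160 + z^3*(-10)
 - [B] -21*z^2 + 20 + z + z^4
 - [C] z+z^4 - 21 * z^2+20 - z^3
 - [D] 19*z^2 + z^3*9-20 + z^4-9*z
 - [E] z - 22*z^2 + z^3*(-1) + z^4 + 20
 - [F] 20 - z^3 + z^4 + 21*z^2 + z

Expanding (z + 1) * (-5 + z) * (-1 + z) * (4 + z):
= z+z^4 - 21 * z^2+20 - z^3
C) z+z^4 - 21 * z^2+20 - z^3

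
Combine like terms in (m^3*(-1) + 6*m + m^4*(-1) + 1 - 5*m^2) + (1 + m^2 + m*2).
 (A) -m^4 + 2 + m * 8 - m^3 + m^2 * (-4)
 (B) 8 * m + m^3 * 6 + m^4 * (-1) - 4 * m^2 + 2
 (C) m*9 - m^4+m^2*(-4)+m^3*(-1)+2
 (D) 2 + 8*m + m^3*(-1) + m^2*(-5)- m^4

Adding the polynomials and combining like terms:
(m^3*(-1) + 6*m + m^4*(-1) + 1 - 5*m^2) + (1 + m^2 + m*2)
= -m^4 + 2 + m * 8 - m^3 + m^2 * (-4)
A) -m^4 + 2 + m * 8 - m^3 + m^2 * (-4)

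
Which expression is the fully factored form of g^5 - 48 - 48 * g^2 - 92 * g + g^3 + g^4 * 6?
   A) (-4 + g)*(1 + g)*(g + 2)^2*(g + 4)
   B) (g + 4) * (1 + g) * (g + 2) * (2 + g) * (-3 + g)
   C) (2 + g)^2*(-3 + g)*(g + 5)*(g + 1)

We need to factor g^5 - 48 - 48 * g^2 - 92 * g + g^3 + g^4 * 6.
The factored form is (g + 4) * (1 + g) * (g + 2) * (2 + g) * (-3 + g).
B) (g + 4) * (1 + g) * (g + 2) * (2 + g) * (-3 + g)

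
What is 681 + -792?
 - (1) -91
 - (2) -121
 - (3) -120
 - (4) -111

681 + -792 = -111
4) -111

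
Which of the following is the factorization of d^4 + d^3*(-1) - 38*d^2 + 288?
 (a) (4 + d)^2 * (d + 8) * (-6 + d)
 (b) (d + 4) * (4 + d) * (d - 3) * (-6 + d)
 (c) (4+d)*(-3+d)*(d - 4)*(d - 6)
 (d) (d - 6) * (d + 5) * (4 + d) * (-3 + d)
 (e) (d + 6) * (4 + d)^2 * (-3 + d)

We need to factor d^4 + d^3*(-1) - 38*d^2 + 288.
The factored form is (d + 4) * (4 + d) * (d - 3) * (-6 + d).
b) (d + 4) * (4 + d) * (d - 3) * (-6 + d)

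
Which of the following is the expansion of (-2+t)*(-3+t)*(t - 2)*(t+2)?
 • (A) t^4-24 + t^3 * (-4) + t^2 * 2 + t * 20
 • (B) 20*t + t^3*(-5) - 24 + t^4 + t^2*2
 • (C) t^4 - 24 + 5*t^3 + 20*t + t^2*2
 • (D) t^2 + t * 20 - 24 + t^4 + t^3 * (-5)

Expanding (-2+t)*(-3+t)*(t - 2)*(t+2):
= 20*t + t^3*(-5) - 24 + t^4 + t^2*2
B) 20*t + t^3*(-5) - 24 + t^4 + t^2*2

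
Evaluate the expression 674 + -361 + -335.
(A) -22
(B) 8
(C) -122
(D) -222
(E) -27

First: 674 + -361 = 313
Then: 313 + -335 = -22
A) -22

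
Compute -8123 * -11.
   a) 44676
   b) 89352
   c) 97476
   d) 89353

-8123 * -11 = 89353
d) 89353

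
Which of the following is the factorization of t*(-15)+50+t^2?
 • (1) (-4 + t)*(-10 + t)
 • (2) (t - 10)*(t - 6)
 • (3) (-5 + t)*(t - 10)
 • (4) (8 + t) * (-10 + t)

We need to factor t*(-15)+50+t^2.
The factored form is (-5 + t)*(t - 10).
3) (-5 + t)*(t - 10)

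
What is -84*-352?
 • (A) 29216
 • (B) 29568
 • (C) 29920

-84 * -352 = 29568
B) 29568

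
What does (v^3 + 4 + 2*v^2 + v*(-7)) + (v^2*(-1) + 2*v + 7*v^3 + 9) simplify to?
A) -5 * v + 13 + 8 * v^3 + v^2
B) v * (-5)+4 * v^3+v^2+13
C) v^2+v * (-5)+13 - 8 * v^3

Adding the polynomials and combining like terms:
(v^3 + 4 + 2*v^2 + v*(-7)) + (v^2*(-1) + 2*v + 7*v^3 + 9)
= -5 * v + 13 + 8 * v^3 + v^2
A) -5 * v + 13 + 8 * v^3 + v^2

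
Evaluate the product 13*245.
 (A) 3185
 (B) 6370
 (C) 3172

13 * 245 = 3185
A) 3185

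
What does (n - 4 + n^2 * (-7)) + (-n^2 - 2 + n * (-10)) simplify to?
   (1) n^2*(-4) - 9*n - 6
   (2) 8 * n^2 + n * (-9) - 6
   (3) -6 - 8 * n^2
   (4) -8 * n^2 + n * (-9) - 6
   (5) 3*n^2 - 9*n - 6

Adding the polynomials and combining like terms:
(n - 4 + n^2*(-7)) + (-n^2 - 2 + n*(-10))
= -8 * n^2 + n * (-9) - 6
4) -8 * n^2 + n * (-9) - 6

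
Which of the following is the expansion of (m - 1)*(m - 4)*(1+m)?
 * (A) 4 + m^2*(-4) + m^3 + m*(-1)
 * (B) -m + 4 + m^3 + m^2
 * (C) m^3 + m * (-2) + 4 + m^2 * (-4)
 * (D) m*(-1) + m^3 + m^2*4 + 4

Expanding (m - 1)*(m - 4)*(1+m):
= 4 + m^2*(-4) + m^3 + m*(-1)
A) 4 + m^2*(-4) + m^3 + m*(-1)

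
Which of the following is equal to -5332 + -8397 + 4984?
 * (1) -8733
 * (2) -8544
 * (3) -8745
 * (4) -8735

First: -5332 + -8397 = -13729
Then: -13729 + 4984 = -8745
3) -8745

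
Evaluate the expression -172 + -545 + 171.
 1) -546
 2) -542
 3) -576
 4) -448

First: -172 + -545 = -717
Then: -717 + 171 = -546
1) -546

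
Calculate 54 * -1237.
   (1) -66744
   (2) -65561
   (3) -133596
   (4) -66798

54 * -1237 = -66798
4) -66798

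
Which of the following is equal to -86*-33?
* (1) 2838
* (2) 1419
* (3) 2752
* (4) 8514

-86 * -33 = 2838
1) 2838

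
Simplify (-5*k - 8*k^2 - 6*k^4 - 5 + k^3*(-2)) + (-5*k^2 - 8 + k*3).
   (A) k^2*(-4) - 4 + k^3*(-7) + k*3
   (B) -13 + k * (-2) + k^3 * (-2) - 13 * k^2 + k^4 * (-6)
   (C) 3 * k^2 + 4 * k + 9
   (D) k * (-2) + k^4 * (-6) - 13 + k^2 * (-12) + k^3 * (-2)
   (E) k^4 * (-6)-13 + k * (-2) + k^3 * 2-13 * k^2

Adding the polynomials and combining like terms:
(-5*k - 8*k^2 - 6*k^4 - 5 + k^3*(-2)) + (-5*k^2 - 8 + k*3)
= -13 + k * (-2) + k^3 * (-2) - 13 * k^2 + k^4 * (-6)
B) -13 + k * (-2) + k^3 * (-2) - 13 * k^2 + k^4 * (-6)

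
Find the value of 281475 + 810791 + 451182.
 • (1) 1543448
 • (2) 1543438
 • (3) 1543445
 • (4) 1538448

First: 281475 + 810791 = 1092266
Then: 1092266 + 451182 = 1543448
1) 1543448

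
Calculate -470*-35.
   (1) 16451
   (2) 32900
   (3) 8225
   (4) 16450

-470 * -35 = 16450
4) 16450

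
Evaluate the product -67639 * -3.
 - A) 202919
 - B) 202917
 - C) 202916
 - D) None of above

-67639 * -3 = 202917
B) 202917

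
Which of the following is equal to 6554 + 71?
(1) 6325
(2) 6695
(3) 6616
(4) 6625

6554 + 71 = 6625
4) 6625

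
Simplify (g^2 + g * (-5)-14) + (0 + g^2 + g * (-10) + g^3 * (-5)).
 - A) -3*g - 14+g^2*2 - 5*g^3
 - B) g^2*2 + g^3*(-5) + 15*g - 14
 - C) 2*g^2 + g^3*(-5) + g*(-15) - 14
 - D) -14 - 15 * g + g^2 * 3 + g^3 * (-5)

Adding the polynomials and combining like terms:
(g^2 + g*(-5) - 14) + (0 + g^2 + g*(-10) + g^3*(-5))
= 2*g^2 + g^3*(-5) + g*(-15) - 14
C) 2*g^2 + g^3*(-5) + g*(-15) - 14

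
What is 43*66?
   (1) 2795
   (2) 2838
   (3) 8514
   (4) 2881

43 * 66 = 2838
2) 2838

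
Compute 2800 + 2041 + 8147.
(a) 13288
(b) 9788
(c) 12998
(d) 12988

First: 2800 + 2041 = 4841
Then: 4841 + 8147 = 12988
d) 12988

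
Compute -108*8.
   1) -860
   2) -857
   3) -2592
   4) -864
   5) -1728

-108 * 8 = -864
4) -864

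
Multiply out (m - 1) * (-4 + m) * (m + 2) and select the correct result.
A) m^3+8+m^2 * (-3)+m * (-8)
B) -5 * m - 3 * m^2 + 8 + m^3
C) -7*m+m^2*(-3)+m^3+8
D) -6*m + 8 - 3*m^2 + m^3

Expanding (m - 1) * (-4 + m) * (m + 2):
= -6*m + 8 - 3*m^2 + m^3
D) -6*m + 8 - 3*m^2 + m^3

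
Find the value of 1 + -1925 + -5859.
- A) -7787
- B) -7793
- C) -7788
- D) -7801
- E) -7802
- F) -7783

First: 1 + -1925 = -1924
Then: -1924 + -5859 = -7783
F) -7783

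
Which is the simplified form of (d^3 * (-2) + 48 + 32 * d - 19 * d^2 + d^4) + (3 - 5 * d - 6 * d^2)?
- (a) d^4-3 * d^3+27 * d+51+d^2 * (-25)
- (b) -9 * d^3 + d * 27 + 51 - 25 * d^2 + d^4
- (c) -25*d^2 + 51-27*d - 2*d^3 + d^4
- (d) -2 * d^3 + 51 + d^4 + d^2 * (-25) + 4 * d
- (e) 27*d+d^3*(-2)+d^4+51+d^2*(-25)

Adding the polynomials and combining like terms:
(d^3*(-2) + 48 + 32*d - 19*d^2 + d^4) + (3 - 5*d - 6*d^2)
= 27*d+d^3*(-2)+d^4+51+d^2*(-25)
e) 27*d+d^3*(-2)+d^4+51+d^2*(-25)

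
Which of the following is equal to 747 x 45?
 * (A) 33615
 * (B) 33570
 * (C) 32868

747 * 45 = 33615
A) 33615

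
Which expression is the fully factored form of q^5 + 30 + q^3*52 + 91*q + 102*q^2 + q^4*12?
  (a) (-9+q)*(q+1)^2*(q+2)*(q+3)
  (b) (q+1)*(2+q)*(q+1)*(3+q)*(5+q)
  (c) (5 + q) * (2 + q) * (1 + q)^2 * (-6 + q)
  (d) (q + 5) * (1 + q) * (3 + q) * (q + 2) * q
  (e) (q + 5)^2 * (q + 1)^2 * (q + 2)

We need to factor q^5 + 30 + q^3*52 + 91*q + 102*q^2 + q^4*12.
The factored form is (q+1)*(2+q)*(q+1)*(3+q)*(5+q).
b) (q+1)*(2+q)*(q+1)*(3+q)*(5+q)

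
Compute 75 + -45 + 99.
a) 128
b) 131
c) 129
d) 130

First: 75 + -45 = 30
Then: 30 + 99 = 129
c) 129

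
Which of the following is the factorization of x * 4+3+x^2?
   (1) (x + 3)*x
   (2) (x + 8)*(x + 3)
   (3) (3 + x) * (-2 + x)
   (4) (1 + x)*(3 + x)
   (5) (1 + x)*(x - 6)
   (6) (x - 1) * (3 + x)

We need to factor x * 4+3+x^2.
The factored form is (1 + x)*(3 + x).
4) (1 + x)*(3 + x)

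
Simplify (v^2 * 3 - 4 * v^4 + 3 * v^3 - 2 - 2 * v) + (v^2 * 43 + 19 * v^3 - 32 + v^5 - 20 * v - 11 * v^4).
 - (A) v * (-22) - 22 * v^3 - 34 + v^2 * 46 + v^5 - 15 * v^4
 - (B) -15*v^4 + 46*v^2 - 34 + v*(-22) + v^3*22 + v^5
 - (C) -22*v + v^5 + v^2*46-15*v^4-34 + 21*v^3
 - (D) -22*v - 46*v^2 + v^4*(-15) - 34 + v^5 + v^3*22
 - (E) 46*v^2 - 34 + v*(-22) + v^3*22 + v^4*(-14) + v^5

Adding the polynomials and combining like terms:
(v^2*3 - 4*v^4 + 3*v^3 - 2 - 2*v) + (v^2*43 + 19*v^3 - 32 + v^5 - 20*v - 11*v^4)
= -15*v^4 + 46*v^2 - 34 + v*(-22) + v^3*22 + v^5
B) -15*v^4 + 46*v^2 - 34 + v*(-22) + v^3*22 + v^5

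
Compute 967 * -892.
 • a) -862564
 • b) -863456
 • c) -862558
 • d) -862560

967 * -892 = -862564
a) -862564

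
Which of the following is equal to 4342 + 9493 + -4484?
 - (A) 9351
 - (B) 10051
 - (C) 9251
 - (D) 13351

First: 4342 + 9493 = 13835
Then: 13835 + -4484 = 9351
A) 9351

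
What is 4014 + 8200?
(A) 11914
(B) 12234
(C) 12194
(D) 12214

4014 + 8200 = 12214
D) 12214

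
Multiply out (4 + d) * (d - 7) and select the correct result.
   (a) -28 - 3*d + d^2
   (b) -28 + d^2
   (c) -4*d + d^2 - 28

Expanding (4 + d) * (d - 7):
= -28 - 3*d + d^2
a) -28 - 3*d + d^2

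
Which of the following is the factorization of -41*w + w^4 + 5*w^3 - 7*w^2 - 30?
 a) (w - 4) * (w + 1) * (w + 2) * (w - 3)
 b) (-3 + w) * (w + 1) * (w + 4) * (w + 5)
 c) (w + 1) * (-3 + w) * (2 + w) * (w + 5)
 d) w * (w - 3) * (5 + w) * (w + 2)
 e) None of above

We need to factor -41*w + w^4 + 5*w^3 - 7*w^2 - 30.
The factored form is (w + 1) * (-3 + w) * (2 + w) * (w + 5).
c) (w + 1) * (-3 + w) * (2 + w) * (w + 5)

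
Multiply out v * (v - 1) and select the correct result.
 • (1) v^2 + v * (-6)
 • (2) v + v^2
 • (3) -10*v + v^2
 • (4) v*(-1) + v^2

Expanding v * (v - 1):
= v*(-1) + v^2
4) v*(-1) + v^2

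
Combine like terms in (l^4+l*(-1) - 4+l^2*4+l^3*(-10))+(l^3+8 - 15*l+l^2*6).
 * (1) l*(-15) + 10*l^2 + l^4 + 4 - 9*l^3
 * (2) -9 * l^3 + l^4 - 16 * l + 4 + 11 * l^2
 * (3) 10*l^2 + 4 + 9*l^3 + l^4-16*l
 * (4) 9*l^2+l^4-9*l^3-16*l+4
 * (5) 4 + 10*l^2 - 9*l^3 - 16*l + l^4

Adding the polynomials and combining like terms:
(l^4 + l*(-1) - 4 + l^2*4 + l^3*(-10)) + (l^3 + 8 - 15*l + l^2*6)
= 4 + 10*l^2 - 9*l^3 - 16*l + l^4
5) 4 + 10*l^2 - 9*l^3 - 16*l + l^4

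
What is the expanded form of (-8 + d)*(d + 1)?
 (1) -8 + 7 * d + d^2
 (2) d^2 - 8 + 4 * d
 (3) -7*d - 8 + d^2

Expanding (-8 + d)*(d + 1):
= -7*d - 8 + d^2
3) -7*d - 8 + d^2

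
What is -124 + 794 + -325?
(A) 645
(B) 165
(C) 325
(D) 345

First: -124 + 794 = 670
Then: 670 + -325 = 345
D) 345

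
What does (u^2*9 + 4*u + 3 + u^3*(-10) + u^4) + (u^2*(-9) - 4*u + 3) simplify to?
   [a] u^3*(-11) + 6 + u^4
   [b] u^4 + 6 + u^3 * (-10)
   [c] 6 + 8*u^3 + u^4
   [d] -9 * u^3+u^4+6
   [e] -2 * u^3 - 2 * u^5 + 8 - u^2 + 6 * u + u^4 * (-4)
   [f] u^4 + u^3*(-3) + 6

Adding the polynomials and combining like terms:
(u^2*9 + 4*u + 3 + u^3*(-10) + u^4) + (u^2*(-9) - 4*u + 3)
= u^4 + 6 + u^3 * (-10)
b) u^4 + 6 + u^3 * (-10)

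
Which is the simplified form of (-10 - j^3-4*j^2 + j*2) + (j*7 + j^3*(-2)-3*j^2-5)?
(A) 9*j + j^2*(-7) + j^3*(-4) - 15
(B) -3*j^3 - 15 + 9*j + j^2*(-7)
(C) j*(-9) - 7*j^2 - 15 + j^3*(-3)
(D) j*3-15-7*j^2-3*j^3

Adding the polynomials and combining like terms:
(-10 - j^3 - 4*j^2 + j*2) + (j*7 + j^3*(-2) - 3*j^2 - 5)
= -3*j^3 - 15 + 9*j + j^2*(-7)
B) -3*j^3 - 15 + 9*j + j^2*(-7)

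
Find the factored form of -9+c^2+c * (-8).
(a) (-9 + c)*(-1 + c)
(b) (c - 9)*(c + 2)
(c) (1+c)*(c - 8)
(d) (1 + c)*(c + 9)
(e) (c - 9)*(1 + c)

We need to factor -9+c^2+c * (-8).
The factored form is (c - 9)*(1 + c).
e) (c - 9)*(1 + c)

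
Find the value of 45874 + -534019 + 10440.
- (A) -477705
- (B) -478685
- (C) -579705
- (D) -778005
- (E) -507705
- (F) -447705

First: 45874 + -534019 = -488145
Then: -488145 + 10440 = -477705
A) -477705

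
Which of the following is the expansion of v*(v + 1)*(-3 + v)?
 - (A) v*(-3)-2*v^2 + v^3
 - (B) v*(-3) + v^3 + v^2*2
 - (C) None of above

Expanding v*(v + 1)*(-3 + v):
= v*(-3)-2*v^2 + v^3
A) v*(-3)-2*v^2 + v^3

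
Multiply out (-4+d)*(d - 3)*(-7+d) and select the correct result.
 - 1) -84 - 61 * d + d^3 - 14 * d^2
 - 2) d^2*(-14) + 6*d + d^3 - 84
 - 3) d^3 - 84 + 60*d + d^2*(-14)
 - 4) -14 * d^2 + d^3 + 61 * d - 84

Expanding (-4+d)*(d - 3)*(-7+d):
= -14 * d^2 + d^3 + 61 * d - 84
4) -14 * d^2 + d^3 + 61 * d - 84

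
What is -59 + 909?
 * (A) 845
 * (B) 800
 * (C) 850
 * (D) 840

-59 + 909 = 850
C) 850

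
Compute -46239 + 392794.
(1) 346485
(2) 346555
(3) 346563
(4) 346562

-46239 + 392794 = 346555
2) 346555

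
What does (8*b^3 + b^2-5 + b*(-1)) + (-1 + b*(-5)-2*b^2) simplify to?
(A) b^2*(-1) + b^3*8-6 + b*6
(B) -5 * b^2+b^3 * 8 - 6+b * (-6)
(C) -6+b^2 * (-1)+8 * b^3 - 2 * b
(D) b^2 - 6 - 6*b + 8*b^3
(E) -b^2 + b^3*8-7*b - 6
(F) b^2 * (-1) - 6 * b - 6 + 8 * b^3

Adding the polynomials and combining like terms:
(8*b^3 + b^2 - 5 + b*(-1)) + (-1 + b*(-5) - 2*b^2)
= b^2 * (-1) - 6 * b - 6 + 8 * b^3
F) b^2 * (-1) - 6 * b - 6 + 8 * b^3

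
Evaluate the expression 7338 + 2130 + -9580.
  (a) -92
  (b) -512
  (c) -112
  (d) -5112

First: 7338 + 2130 = 9468
Then: 9468 + -9580 = -112
c) -112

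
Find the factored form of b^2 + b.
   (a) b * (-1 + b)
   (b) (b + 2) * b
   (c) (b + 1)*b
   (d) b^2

We need to factor b^2 + b.
The factored form is (b + 1)*b.
c) (b + 1)*b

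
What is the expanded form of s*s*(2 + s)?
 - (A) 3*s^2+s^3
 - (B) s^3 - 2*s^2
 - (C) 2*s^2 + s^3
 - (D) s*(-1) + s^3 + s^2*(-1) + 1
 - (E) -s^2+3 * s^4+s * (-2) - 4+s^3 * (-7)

Expanding s*s*(2 + s):
= 2*s^2 + s^3
C) 2*s^2 + s^3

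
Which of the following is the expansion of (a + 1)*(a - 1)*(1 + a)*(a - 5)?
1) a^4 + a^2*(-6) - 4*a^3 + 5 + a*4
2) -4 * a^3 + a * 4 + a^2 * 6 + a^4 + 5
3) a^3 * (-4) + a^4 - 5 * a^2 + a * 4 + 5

Expanding (a + 1)*(a - 1)*(1 + a)*(a - 5):
= a^4 + a^2*(-6) - 4*a^3 + 5 + a*4
1) a^4 + a^2*(-6) - 4*a^3 + 5 + a*4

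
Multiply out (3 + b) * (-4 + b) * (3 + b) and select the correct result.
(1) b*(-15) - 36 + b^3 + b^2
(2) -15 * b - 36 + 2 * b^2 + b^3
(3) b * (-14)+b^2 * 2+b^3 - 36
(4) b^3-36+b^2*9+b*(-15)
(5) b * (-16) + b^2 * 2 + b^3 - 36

Expanding (3 + b) * (-4 + b) * (3 + b):
= -15 * b - 36 + 2 * b^2 + b^3
2) -15 * b - 36 + 2 * b^2 + b^3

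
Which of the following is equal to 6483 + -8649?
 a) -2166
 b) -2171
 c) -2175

6483 + -8649 = -2166
a) -2166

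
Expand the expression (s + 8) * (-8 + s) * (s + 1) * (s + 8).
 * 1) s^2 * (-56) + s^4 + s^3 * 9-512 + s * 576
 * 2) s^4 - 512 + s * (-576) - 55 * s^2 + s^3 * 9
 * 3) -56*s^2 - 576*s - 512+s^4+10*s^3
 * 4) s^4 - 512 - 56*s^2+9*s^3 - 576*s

Expanding (s + 8) * (-8 + s) * (s + 1) * (s + 8):
= s^4 - 512 - 56*s^2+9*s^3 - 576*s
4) s^4 - 512 - 56*s^2+9*s^3 - 576*s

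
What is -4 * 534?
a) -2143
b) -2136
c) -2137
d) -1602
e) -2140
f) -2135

-4 * 534 = -2136
b) -2136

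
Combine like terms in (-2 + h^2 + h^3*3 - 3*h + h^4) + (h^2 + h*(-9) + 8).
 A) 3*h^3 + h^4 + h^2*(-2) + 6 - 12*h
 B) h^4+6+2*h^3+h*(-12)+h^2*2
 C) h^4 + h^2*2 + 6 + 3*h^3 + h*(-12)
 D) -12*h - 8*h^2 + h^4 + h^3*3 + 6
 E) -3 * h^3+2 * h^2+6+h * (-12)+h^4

Adding the polynomials and combining like terms:
(-2 + h^2 + h^3*3 - 3*h + h^4) + (h^2 + h*(-9) + 8)
= h^4 + h^2*2 + 6 + 3*h^3 + h*(-12)
C) h^4 + h^2*2 + 6 + 3*h^3 + h*(-12)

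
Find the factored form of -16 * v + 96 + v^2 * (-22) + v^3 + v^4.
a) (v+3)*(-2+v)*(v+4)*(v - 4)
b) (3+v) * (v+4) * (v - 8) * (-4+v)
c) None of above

We need to factor -16 * v + 96 + v^2 * (-22) + v^3 + v^4.
The factored form is (v+3)*(-2+v)*(v+4)*(v - 4).
a) (v+3)*(-2+v)*(v+4)*(v - 4)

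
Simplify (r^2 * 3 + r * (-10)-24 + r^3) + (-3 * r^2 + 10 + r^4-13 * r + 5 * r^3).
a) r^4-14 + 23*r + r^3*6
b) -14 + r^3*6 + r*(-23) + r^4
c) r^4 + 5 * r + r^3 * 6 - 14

Adding the polynomials and combining like terms:
(r^2*3 + r*(-10) - 24 + r^3) + (-3*r^2 + 10 + r^4 - 13*r + 5*r^3)
= -14 + r^3*6 + r*(-23) + r^4
b) -14 + r^3*6 + r*(-23) + r^4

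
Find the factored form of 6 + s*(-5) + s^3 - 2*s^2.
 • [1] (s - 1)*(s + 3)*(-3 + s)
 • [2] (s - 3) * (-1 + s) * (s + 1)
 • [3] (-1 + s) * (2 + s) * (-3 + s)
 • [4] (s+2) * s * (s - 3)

We need to factor 6 + s*(-5) + s^3 - 2*s^2.
The factored form is (-1 + s) * (2 + s) * (-3 + s).
3) (-1 + s) * (2 + s) * (-3 + s)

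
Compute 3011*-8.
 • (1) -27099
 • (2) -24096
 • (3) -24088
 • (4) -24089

3011 * -8 = -24088
3) -24088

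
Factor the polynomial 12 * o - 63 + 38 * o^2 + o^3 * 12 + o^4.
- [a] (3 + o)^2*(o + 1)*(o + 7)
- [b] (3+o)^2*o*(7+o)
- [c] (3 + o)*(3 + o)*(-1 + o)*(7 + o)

We need to factor 12 * o - 63 + 38 * o^2 + o^3 * 12 + o^4.
The factored form is (3 + o)*(3 + o)*(-1 + o)*(7 + o).
c) (3 + o)*(3 + o)*(-1 + o)*(7 + o)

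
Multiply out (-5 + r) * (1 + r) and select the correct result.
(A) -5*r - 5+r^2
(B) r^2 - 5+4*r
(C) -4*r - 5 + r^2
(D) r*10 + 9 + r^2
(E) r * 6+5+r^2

Expanding (-5 + r) * (1 + r):
= -4*r - 5 + r^2
C) -4*r - 5 + r^2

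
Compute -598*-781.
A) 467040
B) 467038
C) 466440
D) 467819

-598 * -781 = 467038
B) 467038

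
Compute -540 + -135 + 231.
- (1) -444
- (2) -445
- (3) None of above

First: -540 + -135 = -675
Then: -675 + 231 = -444
1) -444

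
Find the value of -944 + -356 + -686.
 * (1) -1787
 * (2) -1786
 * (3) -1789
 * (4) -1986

First: -944 + -356 = -1300
Then: -1300 + -686 = -1986
4) -1986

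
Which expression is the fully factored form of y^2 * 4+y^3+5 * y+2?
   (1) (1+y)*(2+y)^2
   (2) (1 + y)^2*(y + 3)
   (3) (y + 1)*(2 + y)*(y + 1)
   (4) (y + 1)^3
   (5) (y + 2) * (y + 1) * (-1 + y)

We need to factor y^2 * 4+y^3+5 * y+2.
The factored form is (y + 1)*(2 + y)*(y + 1).
3) (y + 1)*(2 + y)*(y + 1)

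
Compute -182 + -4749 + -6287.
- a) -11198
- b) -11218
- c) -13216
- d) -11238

First: -182 + -4749 = -4931
Then: -4931 + -6287 = -11218
b) -11218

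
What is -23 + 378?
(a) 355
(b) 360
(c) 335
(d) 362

-23 + 378 = 355
a) 355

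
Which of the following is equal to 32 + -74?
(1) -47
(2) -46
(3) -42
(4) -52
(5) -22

32 + -74 = -42
3) -42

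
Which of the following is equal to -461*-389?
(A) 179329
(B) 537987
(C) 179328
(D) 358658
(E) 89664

-461 * -389 = 179329
A) 179329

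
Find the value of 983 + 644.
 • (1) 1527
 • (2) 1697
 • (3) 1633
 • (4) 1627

983 + 644 = 1627
4) 1627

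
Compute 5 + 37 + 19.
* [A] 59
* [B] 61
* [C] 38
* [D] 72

First: 5 + 37 = 42
Then: 42 + 19 = 61
B) 61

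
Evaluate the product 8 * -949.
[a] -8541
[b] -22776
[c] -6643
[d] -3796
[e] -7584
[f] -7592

8 * -949 = -7592
f) -7592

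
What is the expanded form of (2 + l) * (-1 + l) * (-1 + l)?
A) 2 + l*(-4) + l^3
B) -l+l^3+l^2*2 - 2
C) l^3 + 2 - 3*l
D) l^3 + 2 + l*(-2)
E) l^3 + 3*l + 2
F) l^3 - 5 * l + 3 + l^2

Expanding (2 + l) * (-1 + l) * (-1 + l):
= l^3 + 2 - 3*l
C) l^3 + 2 - 3*l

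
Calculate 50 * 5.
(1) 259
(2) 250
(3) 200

50 * 5 = 250
2) 250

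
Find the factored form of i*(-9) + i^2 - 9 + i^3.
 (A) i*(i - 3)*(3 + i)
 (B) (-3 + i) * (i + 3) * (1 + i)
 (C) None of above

We need to factor i*(-9) + i^2 - 9 + i^3.
The factored form is (-3 + i) * (i + 3) * (1 + i).
B) (-3 + i) * (i + 3) * (1 + i)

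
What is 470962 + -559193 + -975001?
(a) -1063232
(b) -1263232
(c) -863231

First: 470962 + -559193 = -88231
Then: -88231 + -975001 = -1063232
a) -1063232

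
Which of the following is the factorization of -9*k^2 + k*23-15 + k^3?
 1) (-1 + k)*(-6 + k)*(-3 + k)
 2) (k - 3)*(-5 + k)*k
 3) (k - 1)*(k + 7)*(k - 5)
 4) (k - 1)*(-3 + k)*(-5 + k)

We need to factor -9*k^2 + k*23-15 + k^3.
The factored form is (k - 1)*(-3 + k)*(-5 + k).
4) (k - 1)*(-3 + k)*(-5 + k)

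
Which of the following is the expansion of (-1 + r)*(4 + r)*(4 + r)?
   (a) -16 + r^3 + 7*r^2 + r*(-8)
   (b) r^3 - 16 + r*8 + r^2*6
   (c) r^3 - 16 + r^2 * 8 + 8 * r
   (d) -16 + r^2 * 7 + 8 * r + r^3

Expanding (-1 + r)*(4 + r)*(4 + r):
= -16 + r^2 * 7 + 8 * r + r^3
d) -16 + r^2 * 7 + 8 * r + r^3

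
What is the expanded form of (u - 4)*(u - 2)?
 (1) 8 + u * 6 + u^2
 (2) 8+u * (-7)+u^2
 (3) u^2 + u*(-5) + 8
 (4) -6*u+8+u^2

Expanding (u - 4)*(u - 2):
= -6*u+8+u^2
4) -6*u+8+u^2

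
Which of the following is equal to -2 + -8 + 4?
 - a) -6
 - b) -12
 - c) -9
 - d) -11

First: -2 + -8 = -10
Then: -10 + 4 = -6
a) -6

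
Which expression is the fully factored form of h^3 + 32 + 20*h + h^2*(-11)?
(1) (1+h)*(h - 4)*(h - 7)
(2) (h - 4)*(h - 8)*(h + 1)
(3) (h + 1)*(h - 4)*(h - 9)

We need to factor h^3 + 32 + 20*h + h^2*(-11).
The factored form is (h - 4)*(h - 8)*(h + 1).
2) (h - 4)*(h - 8)*(h + 1)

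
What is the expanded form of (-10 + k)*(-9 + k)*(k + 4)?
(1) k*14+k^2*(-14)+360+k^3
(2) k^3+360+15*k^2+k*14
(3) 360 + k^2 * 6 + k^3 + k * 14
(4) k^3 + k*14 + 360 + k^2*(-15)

Expanding (-10 + k)*(-9 + k)*(k + 4):
= k^3 + k*14 + 360 + k^2*(-15)
4) k^3 + k*14 + 360 + k^2*(-15)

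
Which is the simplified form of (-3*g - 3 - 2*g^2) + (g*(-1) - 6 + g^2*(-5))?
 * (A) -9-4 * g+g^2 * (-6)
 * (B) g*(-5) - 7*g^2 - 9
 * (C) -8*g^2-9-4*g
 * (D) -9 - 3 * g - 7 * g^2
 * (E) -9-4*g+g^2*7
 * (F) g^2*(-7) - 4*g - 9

Adding the polynomials and combining like terms:
(-3*g - 3 - 2*g^2) + (g*(-1) - 6 + g^2*(-5))
= g^2*(-7) - 4*g - 9
F) g^2*(-7) - 4*g - 9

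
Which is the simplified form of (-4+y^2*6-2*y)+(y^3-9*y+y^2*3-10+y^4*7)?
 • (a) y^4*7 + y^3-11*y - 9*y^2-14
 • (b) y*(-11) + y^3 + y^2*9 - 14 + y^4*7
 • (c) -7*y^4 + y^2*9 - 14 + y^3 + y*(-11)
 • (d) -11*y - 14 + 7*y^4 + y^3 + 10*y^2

Adding the polynomials and combining like terms:
(-4 + y^2*6 - 2*y) + (y^3 - 9*y + y^2*3 - 10 + y^4*7)
= y*(-11) + y^3 + y^2*9 - 14 + y^4*7
b) y*(-11) + y^3 + y^2*9 - 14 + y^4*7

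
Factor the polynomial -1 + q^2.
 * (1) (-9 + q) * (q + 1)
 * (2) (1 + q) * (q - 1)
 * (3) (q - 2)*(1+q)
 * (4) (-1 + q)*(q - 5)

We need to factor -1 + q^2.
The factored form is (1 + q) * (q - 1).
2) (1 + q) * (q - 1)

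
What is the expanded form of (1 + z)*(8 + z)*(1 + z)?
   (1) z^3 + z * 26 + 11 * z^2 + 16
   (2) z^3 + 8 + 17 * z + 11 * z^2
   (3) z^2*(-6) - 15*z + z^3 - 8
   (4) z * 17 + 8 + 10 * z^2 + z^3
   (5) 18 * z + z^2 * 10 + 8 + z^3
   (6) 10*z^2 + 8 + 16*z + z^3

Expanding (1 + z)*(8 + z)*(1 + z):
= z * 17 + 8 + 10 * z^2 + z^3
4) z * 17 + 8 + 10 * z^2 + z^3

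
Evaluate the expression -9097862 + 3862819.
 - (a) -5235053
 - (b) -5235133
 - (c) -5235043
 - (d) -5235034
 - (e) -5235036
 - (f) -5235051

-9097862 + 3862819 = -5235043
c) -5235043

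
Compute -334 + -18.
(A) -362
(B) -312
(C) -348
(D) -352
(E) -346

-334 + -18 = -352
D) -352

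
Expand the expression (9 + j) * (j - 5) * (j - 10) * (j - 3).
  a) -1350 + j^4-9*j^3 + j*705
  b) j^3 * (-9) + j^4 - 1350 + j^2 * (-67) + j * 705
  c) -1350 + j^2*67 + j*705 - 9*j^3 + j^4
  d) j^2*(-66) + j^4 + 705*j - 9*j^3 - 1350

Expanding (9 + j) * (j - 5) * (j - 10) * (j - 3):
= j^3 * (-9) + j^4 - 1350 + j^2 * (-67) + j * 705
b) j^3 * (-9) + j^4 - 1350 + j^2 * (-67) + j * 705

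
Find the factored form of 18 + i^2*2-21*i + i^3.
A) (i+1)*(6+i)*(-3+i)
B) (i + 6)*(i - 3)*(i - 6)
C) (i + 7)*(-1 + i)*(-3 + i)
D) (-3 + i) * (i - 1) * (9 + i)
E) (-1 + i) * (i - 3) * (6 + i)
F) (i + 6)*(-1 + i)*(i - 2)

We need to factor 18 + i^2*2-21*i + i^3.
The factored form is (-1 + i) * (i - 3) * (6 + i).
E) (-1 + i) * (i - 3) * (6 + i)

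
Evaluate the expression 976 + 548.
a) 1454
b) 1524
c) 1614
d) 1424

976 + 548 = 1524
b) 1524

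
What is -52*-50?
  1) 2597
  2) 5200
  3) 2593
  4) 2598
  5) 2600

-52 * -50 = 2600
5) 2600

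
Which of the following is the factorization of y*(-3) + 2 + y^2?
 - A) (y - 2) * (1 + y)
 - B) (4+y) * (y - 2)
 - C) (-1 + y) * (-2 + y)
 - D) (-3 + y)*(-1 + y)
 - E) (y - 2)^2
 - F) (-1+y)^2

We need to factor y*(-3) + 2 + y^2.
The factored form is (-1 + y) * (-2 + y).
C) (-1 + y) * (-2 + y)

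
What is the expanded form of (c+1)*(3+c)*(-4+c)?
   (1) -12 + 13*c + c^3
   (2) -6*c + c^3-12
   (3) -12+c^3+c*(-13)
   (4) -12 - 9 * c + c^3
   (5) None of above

Expanding (c+1)*(3+c)*(-4+c):
= -12+c^3+c*(-13)
3) -12+c^3+c*(-13)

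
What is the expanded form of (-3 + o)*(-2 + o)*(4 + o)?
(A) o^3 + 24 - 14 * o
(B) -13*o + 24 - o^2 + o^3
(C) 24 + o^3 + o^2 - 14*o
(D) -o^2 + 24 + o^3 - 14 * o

Expanding (-3 + o)*(-2 + o)*(4 + o):
= -o^2 + 24 + o^3 - 14 * o
D) -o^2 + 24 + o^3 - 14 * o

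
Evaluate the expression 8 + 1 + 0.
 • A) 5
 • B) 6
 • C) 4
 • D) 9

First: 8 + 1 = 9
Then: 9 + 0 = 9
D) 9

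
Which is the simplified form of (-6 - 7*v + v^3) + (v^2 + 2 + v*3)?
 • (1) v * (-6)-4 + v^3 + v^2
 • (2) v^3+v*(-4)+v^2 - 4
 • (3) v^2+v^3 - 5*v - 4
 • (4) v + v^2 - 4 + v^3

Adding the polynomials and combining like terms:
(-6 - 7*v + v^3) + (v^2 + 2 + v*3)
= v^3+v*(-4)+v^2 - 4
2) v^3+v*(-4)+v^2 - 4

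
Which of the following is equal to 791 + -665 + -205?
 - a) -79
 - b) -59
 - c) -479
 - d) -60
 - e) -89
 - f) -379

First: 791 + -665 = 126
Then: 126 + -205 = -79
a) -79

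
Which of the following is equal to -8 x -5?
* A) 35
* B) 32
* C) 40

-8 * -5 = 40
C) 40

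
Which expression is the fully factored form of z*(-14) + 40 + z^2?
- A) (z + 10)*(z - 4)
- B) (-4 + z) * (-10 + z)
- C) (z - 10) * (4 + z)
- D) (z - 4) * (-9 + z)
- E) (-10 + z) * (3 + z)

We need to factor z*(-14) + 40 + z^2.
The factored form is (-4 + z) * (-10 + z).
B) (-4 + z) * (-10 + z)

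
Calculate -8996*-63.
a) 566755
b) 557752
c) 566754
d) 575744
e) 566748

-8996 * -63 = 566748
e) 566748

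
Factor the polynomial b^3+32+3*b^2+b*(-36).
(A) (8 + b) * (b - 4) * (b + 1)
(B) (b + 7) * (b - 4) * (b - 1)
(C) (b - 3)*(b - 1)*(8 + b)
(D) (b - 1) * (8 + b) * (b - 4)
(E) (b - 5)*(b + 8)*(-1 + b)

We need to factor b^3+32+3*b^2+b*(-36).
The factored form is (b - 1) * (8 + b) * (b - 4).
D) (b - 1) * (8 + b) * (b - 4)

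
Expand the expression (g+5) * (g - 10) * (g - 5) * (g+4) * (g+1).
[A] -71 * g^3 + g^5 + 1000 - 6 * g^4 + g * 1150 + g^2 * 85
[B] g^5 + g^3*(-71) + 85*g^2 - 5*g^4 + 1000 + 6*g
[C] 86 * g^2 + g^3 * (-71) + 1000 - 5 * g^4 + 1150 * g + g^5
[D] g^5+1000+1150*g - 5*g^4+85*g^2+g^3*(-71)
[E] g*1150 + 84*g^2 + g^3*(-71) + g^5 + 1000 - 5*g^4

Expanding (g+5) * (g - 10) * (g - 5) * (g+4) * (g+1):
= g^5+1000+1150*g - 5*g^4+85*g^2+g^3*(-71)
D) g^5+1000+1150*g - 5*g^4+85*g^2+g^3*(-71)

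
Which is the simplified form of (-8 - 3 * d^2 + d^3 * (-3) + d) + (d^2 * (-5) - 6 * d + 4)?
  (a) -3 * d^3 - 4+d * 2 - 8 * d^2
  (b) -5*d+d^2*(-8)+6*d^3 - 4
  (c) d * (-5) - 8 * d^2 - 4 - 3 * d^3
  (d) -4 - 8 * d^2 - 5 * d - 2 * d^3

Adding the polynomials and combining like terms:
(-8 - 3*d^2 + d^3*(-3) + d) + (d^2*(-5) - 6*d + 4)
= d * (-5) - 8 * d^2 - 4 - 3 * d^3
c) d * (-5) - 8 * d^2 - 4 - 3 * d^3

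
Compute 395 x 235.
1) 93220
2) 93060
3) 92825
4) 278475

395 * 235 = 92825
3) 92825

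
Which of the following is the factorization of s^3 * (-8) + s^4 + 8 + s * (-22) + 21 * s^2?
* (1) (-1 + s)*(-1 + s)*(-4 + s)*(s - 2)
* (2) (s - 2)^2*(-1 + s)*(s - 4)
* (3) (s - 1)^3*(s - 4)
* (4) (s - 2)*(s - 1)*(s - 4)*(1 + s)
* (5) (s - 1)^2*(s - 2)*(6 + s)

We need to factor s^3 * (-8) + s^4 + 8 + s * (-22) + 21 * s^2.
The factored form is (-1 + s)*(-1 + s)*(-4 + s)*(s - 2).
1) (-1 + s)*(-1 + s)*(-4 + s)*(s - 2)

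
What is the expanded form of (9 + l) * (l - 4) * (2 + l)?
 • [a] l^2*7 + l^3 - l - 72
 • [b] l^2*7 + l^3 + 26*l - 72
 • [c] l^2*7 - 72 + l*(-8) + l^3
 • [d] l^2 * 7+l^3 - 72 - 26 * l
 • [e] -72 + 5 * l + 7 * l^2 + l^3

Expanding (9 + l) * (l - 4) * (2 + l):
= l^2 * 7+l^3 - 72 - 26 * l
d) l^2 * 7+l^3 - 72 - 26 * l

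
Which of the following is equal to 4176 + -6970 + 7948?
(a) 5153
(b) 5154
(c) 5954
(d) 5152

First: 4176 + -6970 = -2794
Then: -2794 + 7948 = 5154
b) 5154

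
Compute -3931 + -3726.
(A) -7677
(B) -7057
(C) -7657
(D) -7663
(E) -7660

-3931 + -3726 = -7657
C) -7657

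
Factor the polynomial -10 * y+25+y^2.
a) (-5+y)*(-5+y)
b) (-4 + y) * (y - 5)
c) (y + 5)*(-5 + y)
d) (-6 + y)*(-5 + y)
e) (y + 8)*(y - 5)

We need to factor -10 * y+25+y^2.
The factored form is (-5+y)*(-5+y).
a) (-5+y)*(-5+y)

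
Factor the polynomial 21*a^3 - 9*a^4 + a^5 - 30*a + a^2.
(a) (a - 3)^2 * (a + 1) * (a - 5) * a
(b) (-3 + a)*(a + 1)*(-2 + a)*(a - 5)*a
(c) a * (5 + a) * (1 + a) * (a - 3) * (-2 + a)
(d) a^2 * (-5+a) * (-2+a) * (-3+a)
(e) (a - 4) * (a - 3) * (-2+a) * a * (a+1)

We need to factor 21*a^3 - 9*a^4 + a^5 - 30*a + a^2.
The factored form is (-3 + a)*(a + 1)*(-2 + a)*(a - 5)*a.
b) (-3 + a)*(a + 1)*(-2 + a)*(a - 5)*a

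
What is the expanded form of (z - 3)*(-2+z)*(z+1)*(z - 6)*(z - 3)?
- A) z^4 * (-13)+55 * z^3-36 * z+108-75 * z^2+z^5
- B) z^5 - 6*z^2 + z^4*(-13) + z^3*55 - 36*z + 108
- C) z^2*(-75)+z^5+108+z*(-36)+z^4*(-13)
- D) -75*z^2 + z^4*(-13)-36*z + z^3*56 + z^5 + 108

Expanding (z - 3)*(-2+z)*(z+1)*(z - 6)*(z - 3):
= z^4 * (-13)+55 * z^3-36 * z+108-75 * z^2+z^5
A) z^4 * (-13)+55 * z^3-36 * z+108-75 * z^2+z^5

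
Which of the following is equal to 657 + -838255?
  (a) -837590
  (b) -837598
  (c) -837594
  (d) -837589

657 + -838255 = -837598
b) -837598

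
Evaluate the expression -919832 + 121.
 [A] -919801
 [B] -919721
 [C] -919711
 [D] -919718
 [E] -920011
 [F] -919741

-919832 + 121 = -919711
C) -919711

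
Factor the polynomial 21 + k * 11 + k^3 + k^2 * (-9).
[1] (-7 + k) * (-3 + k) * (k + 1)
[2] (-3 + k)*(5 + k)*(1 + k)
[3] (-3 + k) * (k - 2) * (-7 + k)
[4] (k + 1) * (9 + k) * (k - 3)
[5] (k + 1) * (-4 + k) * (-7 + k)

We need to factor 21 + k * 11 + k^3 + k^2 * (-9).
The factored form is (-7 + k) * (-3 + k) * (k + 1).
1) (-7 + k) * (-3 + k) * (k + 1)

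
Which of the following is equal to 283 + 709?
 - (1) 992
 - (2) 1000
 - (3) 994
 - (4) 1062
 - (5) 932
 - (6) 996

283 + 709 = 992
1) 992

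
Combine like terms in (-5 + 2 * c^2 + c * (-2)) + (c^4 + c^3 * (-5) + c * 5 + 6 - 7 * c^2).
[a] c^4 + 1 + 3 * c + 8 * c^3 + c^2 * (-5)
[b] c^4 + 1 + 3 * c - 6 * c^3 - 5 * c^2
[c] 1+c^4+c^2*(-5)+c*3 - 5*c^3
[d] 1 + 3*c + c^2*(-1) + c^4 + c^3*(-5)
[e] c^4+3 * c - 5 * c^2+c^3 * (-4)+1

Adding the polynomials and combining like terms:
(-5 + 2*c^2 + c*(-2)) + (c^4 + c^3*(-5) + c*5 + 6 - 7*c^2)
= 1+c^4+c^2*(-5)+c*3 - 5*c^3
c) 1+c^4+c^2*(-5)+c*3 - 5*c^3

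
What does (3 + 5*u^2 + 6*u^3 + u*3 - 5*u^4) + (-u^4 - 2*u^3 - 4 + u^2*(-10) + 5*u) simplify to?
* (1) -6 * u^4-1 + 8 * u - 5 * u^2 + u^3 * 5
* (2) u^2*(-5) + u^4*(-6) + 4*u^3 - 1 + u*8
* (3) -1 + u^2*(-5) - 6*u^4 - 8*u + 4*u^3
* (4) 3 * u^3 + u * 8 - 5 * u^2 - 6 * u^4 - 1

Adding the polynomials and combining like terms:
(3 + 5*u^2 + 6*u^3 + u*3 - 5*u^4) + (-u^4 - 2*u^3 - 4 + u^2*(-10) + 5*u)
= u^2*(-5) + u^4*(-6) + 4*u^3 - 1 + u*8
2) u^2*(-5) + u^4*(-6) + 4*u^3 - 1 + u*8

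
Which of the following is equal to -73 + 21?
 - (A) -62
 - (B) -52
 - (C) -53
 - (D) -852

-73 + 21 = -52
B) -52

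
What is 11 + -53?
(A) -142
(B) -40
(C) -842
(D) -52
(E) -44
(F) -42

11 + -53 = -42
F) -42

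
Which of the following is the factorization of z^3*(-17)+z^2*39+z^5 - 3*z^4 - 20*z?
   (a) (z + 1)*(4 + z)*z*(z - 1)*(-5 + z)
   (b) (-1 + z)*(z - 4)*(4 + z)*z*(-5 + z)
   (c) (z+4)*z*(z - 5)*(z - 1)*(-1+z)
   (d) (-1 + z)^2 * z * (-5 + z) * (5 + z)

We need to factor z^3*(-17)+z^2*39+z^5 - 3*z^4 - 20*z.
The factored form is (z+4)*z*(z - 5)*(z - 1)*(-1+z).
c) (z+4)*z*(z - 5)*(z - 1)*(-1+z)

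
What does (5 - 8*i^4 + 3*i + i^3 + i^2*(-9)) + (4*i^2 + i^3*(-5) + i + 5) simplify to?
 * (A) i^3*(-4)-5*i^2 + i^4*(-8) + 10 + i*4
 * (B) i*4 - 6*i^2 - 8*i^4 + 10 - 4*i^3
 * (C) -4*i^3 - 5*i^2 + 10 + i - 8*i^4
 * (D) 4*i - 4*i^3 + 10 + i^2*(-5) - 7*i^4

Adding the polynomials and combining like terms:
(5 - 8*i^4 + 3*i + i^3 + i^2*(-9)) + (4*i^2 + i^3*(-5) + i + 5)
= i^3*(-4)-5*i^2 + i^4*(-8) + 10 + i*4
A) i^3*(-4)-5*i^2 + i^4*(-8) + 10 + i*4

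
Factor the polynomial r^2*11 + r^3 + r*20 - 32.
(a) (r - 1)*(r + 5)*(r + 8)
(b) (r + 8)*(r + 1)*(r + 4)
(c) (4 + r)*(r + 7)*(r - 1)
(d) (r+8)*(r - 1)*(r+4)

We need to factor r^2*11 + r^3 + r*20 - 32.
The factored form is (r+8)*(r - 1)*(r+4).
d) (r+8)*(r - 1)*(r+4)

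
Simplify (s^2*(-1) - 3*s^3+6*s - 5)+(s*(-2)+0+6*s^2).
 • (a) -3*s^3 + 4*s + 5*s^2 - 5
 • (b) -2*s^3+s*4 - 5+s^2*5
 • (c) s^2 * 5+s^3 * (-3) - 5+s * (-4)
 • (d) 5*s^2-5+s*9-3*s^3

Adding the polynomials and combining like terms:
(s^2*(-1) - 3*s^3 + 6*s - 5) + (s*(-2) + 0 + 6*s^2)
= -3*s^3 + 4*s + 5*s^2 - 5
a) -3*s^3 + 4*s + 5*s^2 - 5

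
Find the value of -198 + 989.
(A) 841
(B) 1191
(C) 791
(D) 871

-198 + 989 = 791
C) 791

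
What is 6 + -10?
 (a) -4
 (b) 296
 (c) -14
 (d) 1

6 + -10 = -4
a) -4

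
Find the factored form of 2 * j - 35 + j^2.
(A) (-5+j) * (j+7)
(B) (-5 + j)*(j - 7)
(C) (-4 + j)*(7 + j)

We need to factor 2 * j - 35 + j^2.
The factored form is (-5+j) * (j+7).
A) (-5+j) * (j+7)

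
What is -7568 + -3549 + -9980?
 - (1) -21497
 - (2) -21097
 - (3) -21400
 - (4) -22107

First: -7568 + -3549 = -11117
Then: -11117 + -9980 = -21097
2) -21097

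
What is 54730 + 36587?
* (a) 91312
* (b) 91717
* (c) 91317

54730 + 36587 = 91317
c) 91317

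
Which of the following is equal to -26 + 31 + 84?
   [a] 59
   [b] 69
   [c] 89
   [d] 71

First: -26 + 31 = 5
Then: 5 + 84 = 89
c) 89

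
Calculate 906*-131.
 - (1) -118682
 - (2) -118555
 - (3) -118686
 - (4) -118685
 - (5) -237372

906 * -131 = -118686
3) -118686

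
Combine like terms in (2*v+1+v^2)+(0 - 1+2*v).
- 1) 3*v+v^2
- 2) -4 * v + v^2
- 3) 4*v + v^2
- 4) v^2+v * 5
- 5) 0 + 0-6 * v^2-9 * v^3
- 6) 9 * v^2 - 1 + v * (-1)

Adding the polynomials and combining like terms:
(2*v + 1 + v^2) + (0 - 1 + 2*v)
= 4*v + v^2
3) 4*v + v^2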